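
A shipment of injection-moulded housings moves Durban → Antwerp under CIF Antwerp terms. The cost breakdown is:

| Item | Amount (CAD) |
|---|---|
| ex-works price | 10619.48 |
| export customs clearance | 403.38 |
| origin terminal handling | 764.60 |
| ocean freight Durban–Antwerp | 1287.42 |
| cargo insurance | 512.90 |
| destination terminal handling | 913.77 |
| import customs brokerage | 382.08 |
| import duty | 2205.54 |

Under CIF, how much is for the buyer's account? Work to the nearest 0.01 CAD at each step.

CIF: the seller pays costs through ocean freight and marine insurance to the destination port.
Seller's account: goods 10619.48 + export clearance 403.38 + origin terminal 764.60 + freight 1287.42 + insurance 512.90 = 13587.78
Buyer's account: destination terminal 913.77 + brokerage 382.08 + duty 2205.54 = 3501.39

Buyer's account: CAD 3501.39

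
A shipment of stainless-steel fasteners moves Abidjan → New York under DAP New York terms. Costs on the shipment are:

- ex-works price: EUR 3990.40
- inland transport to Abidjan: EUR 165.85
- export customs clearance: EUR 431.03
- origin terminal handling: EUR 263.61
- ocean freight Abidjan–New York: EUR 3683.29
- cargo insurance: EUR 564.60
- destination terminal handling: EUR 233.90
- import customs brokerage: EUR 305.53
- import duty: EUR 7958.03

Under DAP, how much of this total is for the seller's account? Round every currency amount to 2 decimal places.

Seller's account: EUR 9332.68

DAP: the seller bears all costs to the named destination except import duty and clearance.
Seller's account: goods 3990.40 + inland to port 165.85 + export clearance 431.03 + origin terminal 263.61 + freight 3683.29 + insurance 564.60 + destination terminal 233.90 = 9332.68
Buyer's account: brokerage 305.53 + duty 7958.03 = 8263.56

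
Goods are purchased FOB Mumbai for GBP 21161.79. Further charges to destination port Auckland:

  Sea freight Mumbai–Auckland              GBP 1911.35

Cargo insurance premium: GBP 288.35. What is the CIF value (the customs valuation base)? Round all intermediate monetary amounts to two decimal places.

CIF value: GBP 23361.49

CIF = FOB price + freight + insurance
CIF = 21161.79 + 1911.35 + 288.35 = 23361.49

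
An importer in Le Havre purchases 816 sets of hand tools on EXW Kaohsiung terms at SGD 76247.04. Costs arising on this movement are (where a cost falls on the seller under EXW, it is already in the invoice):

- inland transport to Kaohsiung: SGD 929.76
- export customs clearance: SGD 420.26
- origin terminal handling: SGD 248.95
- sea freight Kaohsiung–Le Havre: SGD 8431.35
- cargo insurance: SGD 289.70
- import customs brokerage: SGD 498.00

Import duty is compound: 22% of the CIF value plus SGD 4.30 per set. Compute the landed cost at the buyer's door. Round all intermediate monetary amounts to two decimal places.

EXW: the seller makes goods available at their premises; the buyer bears all onward costs.
CIF value = EXW price + inland to port + export clearance + origin terminal + freight + insurance = 76247.04 + 929.76 + 420.26 + 248.95 + 8431.35 + 289.70 = 86567.06
Ad valorem component: 86567.06 × 22% = 19044.75
Specific component: 816 × 4.30 = 3508.80
Import duty = 19044.75 + 3508.80 = 22553.55
Buyer bears: inland to port 929.76 + export clearance 420.26 + origin terminal 248.95 + freight 8431.35 + insurance 289.70 + brokerage 498.00 + duty 22553.55 = 33371.57
Landed cost = invoice 76247.04 + 33371.57 = 109618.61

Total landed cost: SGD 109618.61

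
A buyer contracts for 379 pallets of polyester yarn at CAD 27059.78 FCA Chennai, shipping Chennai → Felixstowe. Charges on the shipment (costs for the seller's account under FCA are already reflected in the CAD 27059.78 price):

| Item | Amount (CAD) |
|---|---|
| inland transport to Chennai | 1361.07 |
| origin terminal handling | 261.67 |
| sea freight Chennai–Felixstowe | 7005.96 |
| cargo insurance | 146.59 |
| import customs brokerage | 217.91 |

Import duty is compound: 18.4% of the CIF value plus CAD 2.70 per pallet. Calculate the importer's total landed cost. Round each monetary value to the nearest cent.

FCA: the seller delivers export-cleared goods to the carrier; the buyer bears costs from that point.
Already in the invoice (seller's account under FCA): inland to port — exclude.
CIF value = FCA price + origin terminal + freight + insurance = 27059.78 + 261.67 + 7005.96 + 146.59 = 34474.00
Ad valorem component: 34474.00 × 18.4% = 6343.22
Specific component: 379 × 2.70 = 1023.30
Import duty = 6343.22 + 1023.30 = 7366.52
Buyer bears: origin terminal 261.67 + freight 7005.96 + insurance 146.59 + brokerage 217.91 + duty 7366.52 = 14998.65
Landed cost = invoice 27059.78 + 14998.65 = 42058.43

Total landed cost: CAD 42058.43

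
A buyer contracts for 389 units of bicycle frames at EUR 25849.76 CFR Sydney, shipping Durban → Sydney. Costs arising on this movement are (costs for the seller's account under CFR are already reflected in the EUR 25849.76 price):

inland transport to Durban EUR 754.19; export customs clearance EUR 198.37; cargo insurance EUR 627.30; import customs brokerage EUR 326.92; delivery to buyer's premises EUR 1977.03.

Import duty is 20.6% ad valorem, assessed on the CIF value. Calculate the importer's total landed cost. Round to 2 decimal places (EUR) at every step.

CFR: the seller pays costs through ocean freight to the destination port, but not insurance.
Already in the invoice (seller's account under CFR): inland to port, export clearance — exclude.
CIF value = CFR price + insurance = 25849.76 + 627.30 = 26477.06
Import duty = 26477.06 × 20.6% = 5454.27
Buyer bears: insurance 627.30 + brokerage 326.92 + delivery 1977.03 + duty 5454.27 = 8385.52
Landed cost = invoice 25849.76 + 8385.52 = 34235.28

Total landed cost: EUR 34235.28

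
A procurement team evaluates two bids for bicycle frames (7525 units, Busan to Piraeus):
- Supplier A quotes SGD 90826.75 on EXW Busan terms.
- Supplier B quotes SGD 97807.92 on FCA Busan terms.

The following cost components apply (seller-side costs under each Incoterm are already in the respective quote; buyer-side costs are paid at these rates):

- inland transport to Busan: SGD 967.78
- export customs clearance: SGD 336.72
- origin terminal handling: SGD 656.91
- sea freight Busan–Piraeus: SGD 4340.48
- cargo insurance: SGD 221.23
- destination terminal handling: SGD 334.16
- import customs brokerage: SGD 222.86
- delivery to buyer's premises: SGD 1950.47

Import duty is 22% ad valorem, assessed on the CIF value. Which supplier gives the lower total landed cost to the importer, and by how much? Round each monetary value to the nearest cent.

Supplier A is cheaper by SGD 6925.54

Supplier A (EXW):
CIF value = EXW price + inland to port + export clearance + origin terminal + freight + insurance = 90826.75 + 967.78 + 336.72 + 656.91 + 4340.48 + 221.23 = 97349.87
Import duty = 97349.87 × 22% = 21416.97
Buyer bears (A): 967.78 + 336.72 + 656.91 + 4340.48 + 221.23 + 334.16 + 222.86 + 1950.47 = 9030.61
Landed cost (A) = invoice 90826.75 + 9030.61 + duty 21416.97 = 121274.33
Supplier B (FCA):
CIF value = FCA price + origin terminal + freight + insurance = 97807.92 + 656.91 + 4340.48 + 221.23 = 103026.54
Import duty = 103026.54 × 22% = 22665.84
Buyer bears (B): 656.91 + 4340.48 + 221.23 + 334.16 + 222.86 + 1950.47 = 7726.11
Landed cost (B) = invoice 97807.92 + 7726.11 + duty 22665.84 = 128199.87
Difference = |121274.33 − 128199.87| = 6925.54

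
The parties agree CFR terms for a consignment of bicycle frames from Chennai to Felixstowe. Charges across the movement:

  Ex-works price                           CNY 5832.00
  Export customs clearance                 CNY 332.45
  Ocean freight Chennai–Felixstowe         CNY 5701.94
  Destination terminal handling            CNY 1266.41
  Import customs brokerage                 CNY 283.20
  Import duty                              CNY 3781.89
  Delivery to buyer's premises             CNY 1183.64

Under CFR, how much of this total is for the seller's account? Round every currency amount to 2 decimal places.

Seller's account: CNY 11866.39

CFR: the seller pays costs through ocean freight to the destination port, but not insurance.
Seller's account: goods 5832.00 + export clearance 332.45 + freight 5701.94 = 11866.39
Buyer's account: destination terminal 1266.41 + brokerage 283.20 + duty 3781.89 + delivery 1183.64 = 6515.14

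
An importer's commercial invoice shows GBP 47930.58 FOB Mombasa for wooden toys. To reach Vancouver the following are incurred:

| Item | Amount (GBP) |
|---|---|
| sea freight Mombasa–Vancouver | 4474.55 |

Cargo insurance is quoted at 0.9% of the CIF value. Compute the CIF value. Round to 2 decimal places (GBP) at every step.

Let C be the CIF value. C = FOB price + freight + 0.9% × C
C − 0.9% × C = 47930.58 + 4474.55
0.991 × C = 52405.13
C = 52405.13 / 0.991 = 52881.06
Insurance premium = 0.9% × 52881.06 = 475.93

CIF value: GBP 52881.06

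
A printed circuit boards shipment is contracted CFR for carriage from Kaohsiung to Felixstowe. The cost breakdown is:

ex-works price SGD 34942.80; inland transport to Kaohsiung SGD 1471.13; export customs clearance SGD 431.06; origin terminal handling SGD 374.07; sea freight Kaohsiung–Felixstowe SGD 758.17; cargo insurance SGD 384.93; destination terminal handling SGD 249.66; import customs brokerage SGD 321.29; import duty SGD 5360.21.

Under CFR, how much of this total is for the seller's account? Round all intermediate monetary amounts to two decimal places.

CFR: the seller pays costs through ocean freight to the destination port, but not insurance.
Seller's account: goods 34942.80 + inland to port 1471.13 + export clearance 431.06 + origin terminal 374.07 + freight 758.17 = 37977.23
Buyer's account: insurance 384.93 + destination terminal 249.66 + brokerage 321.29 + duty 5360.21 = 6316.09

Seller's account: SGD 37977.23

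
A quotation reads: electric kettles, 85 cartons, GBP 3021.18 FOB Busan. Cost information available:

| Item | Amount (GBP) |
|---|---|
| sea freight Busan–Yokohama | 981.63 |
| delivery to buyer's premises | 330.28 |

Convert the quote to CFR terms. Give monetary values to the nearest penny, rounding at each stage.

CFR price: GBP 4002.81

Not relevant to the conversion: delivery — on the buyer under both terms; not part of either seller's price.
From FOB to CFR, the seller additionally bears: freight.
CFR price = 3021.18 + 981.63 = 4002.81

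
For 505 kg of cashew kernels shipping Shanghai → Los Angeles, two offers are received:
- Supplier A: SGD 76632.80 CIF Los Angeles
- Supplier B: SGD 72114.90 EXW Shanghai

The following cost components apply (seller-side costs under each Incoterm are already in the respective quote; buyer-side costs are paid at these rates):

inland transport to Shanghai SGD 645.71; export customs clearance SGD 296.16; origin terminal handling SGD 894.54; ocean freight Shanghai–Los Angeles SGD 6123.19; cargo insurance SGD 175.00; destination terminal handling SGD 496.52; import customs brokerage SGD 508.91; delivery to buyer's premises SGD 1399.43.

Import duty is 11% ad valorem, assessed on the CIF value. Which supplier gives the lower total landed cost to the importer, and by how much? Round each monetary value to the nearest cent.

Supplier A is cheaper by SGD 4014.54

Supplier A (CIF):
The CIF price already equals the CIF value: 76632.80
Import duty = 76632.80 × 11% = 8429.61
Buyer bears (A): 496.52 + 508.91 + 1399.43 = 2404.86
Landed cost (A) = invoice 76632.80 + 2404.86 + duty 8429.61 = 87467.27
Supplier B (EXW):
CIF value = EXW price + inland to port + export clearance + origin terminal + freight + insurance = 72114.90 + 645.71 + 296.16 + 894.54 + 6123.19 + 175.00 = 80249.50
Import duty = 80249.50 × 11% = 8827.45
Buyer bears (B): 645.71 + 296.16 + 894.54 + 6123.19 + 175.00 + 496.52 + 508.91 + 1399.43 = 10539.46
Landed cost (B) = invoice 72114.90 + 10539.46 + duty 8827.45 = 91481.81
Difference = |87467.27 − 91481.81| = 4014.54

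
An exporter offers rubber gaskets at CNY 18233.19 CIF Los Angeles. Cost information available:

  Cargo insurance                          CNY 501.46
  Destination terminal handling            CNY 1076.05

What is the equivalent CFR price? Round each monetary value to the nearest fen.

CFR price: CNY 17731.73

Not relevant to the conversion: destination terminal — on the buyer under both terms; not part of either seller's price.
From CIF to CFR, the seller no longer bears: insurance.
CFR price = 18233.19 − 501.46 = 17731.73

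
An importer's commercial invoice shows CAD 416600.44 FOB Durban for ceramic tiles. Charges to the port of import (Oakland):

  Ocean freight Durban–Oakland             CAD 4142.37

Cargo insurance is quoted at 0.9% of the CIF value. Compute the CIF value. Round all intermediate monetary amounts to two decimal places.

Let C be the CIF value. C = FOB price + freight + 0.9% × C
C − 0.9% × C = 416600.44 + 4142.37
0.991 × C = 420742.81
C = 420742.81 / 0.991 = 424563.88
Insurance premium = 0.9% × 424563.88 = 3821.07

CIF value: CAD 424563.88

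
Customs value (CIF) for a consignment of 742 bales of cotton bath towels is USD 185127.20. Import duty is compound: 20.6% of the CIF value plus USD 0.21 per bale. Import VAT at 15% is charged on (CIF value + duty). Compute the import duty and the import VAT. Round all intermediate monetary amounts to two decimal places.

Import duty: USD 38292.02; import VAT: USD 33512.88

Ad valorem component: 185127.20 × 20.6% = 38136.20
Specific component: 742 × 0.21 = 155.82
Import duty = 38136.20 + 155.82 = 38292.02
VAT base = CIF + duty = 185127.20 + 38292.02 = 223419.22
Import VAT = 223419.22 × 15% = 33512.88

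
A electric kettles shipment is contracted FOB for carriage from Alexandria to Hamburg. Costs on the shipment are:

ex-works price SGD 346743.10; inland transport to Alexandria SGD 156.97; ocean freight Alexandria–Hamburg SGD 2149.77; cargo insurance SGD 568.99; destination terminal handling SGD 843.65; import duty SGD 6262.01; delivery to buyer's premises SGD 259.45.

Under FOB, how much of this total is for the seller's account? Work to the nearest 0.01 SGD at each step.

Seller's account: SGD 346900.07

FOB: the seller bears costs until goods are on board at the origin port; the buyer bears freight, insurance and all costs thereafter.
Seller's account: goods 346743.10 + inland to port 156.97 = 346900.07
Buyer's account: freight 2149.77 + insurance 568.99 + destination terminal 843.65 + duty 6262.01 + delivery 259.45 = 10083.87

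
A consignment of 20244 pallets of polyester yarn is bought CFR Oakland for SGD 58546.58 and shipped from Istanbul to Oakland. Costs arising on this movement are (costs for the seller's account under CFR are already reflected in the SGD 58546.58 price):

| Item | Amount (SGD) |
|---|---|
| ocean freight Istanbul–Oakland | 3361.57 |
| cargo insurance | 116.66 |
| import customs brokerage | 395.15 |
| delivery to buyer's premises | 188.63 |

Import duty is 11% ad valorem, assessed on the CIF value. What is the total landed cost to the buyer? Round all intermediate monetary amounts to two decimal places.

Total landed cost: SGD 65699.98

CFR: the seller pays costs through ocean freight to the destination port, but not insurance.
Already in the invoice (seller's account under CFR): freight — exclude.
CIF value = CFR price + insurance = 58546.58 + 116.66 = 58663.24
Import duty = 58663.24 × 11% = 6452.96
Buyer bears: insurance 116.66 + brokerage 395.15 + delivery 188.63 + duty 6452.96 = 7153.40
Landed cost = invoice 58546.58 + 7153.40 = 65699.98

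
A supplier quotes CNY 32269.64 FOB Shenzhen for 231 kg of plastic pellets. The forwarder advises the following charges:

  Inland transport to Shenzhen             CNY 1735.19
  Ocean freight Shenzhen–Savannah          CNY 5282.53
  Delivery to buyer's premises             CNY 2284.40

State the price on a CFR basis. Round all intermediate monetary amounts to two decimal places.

Not relevant to the conversion: inland to port — on the seller under both FOB and CFR; already in the FOB price and stays in the CFR price. delivery — on the buyer under both terms; not part of either seller's price.
From FOB to CFR, the seller additionally bears: freight.
CFR price = 32269.64 + 5282.53 = 37552.17

CFR price: CNY 37552.17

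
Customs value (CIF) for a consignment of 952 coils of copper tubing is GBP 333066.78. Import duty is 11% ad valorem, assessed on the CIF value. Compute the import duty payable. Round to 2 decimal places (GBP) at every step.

Import duty = 333066.78 × 11% = 36637.35

Import duty: GBP 36637.35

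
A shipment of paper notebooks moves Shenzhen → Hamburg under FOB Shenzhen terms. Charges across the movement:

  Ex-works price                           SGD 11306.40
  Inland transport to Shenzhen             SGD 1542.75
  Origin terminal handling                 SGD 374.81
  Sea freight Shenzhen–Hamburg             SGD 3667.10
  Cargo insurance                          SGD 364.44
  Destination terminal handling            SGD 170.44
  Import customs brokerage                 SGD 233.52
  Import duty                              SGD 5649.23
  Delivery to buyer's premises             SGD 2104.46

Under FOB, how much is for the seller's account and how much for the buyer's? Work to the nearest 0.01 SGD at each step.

FOB: the seller bears costs until goods are on board at the origin port; the buyer bears freight, insurance and all costs thereafter.
Seller's account: goods 11306.40 + inland to port 1542.75 + origin terminal 374.81 = 13223.96
Buyer's account: freight 3667.10 + insurance 364.44 + destination terminal 170.44 + brokerage 233.52 + duty 5649.23 + delivery 2104.46 = 12189.19

Seller: SGD 13223.96; buyer: SGD 12189.19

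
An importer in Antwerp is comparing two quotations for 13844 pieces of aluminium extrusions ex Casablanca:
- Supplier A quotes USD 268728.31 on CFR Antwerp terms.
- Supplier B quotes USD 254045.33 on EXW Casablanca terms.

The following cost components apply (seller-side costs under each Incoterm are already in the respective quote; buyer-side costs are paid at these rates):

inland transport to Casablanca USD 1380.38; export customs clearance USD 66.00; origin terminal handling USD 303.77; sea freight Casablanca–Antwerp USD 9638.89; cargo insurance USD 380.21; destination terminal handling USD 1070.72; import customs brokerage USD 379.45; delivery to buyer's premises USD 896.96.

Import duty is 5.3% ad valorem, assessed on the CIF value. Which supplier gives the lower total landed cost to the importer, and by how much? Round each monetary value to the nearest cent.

Supplier B is cheaper by USD 3468.52

Supplier A (CFR):
CIF value = CFR price + insurance = 268728.31 + 380.21 = 269108.52
Import duty = 269108.52 × 5.3% = 14262.75
Buyer bears (A): 380.21 + 1070.72 + 379.45 + 896.96 = 2727.34
Landed cost (A) = invoice 268728.31 + 2727.34 + duty 14262.75 = 285718.40
Supplier B (EXW):
CIF value = EXW price + inland to port + export clearance + origin terminal + freight + insurance = 254045.33 + 1380.38 + 66.00 + 303.77 + 9638.89 + 380.21 = 265814.58
Import duty = 265814.58 × 5.3% = 14088.17
Buyer bears (B): 1380.38 + 66.00 + 303.77 + 9638.89 + 380.21 + 1070.72 + 379.45 + 896.96 = 14116.38
Landed cost (B) = invoice 254045.33 + 14116.38 + duty 14088.17 = 282249.88
Difference = |285718.40 − 282249.88| = 3468.52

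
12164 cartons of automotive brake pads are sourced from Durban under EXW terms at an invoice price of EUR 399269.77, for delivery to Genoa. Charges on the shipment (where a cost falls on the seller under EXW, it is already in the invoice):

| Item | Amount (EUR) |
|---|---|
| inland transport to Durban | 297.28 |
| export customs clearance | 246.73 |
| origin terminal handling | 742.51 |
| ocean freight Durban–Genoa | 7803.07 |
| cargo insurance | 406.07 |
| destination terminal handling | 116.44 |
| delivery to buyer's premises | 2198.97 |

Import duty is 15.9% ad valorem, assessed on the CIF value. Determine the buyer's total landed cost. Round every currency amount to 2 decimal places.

EXW: the seller makes goods available at their premises; the buyer bears all onward costs.
CIF value = EXW price + inland to port + export clearance + origin terminal + freight + insurance = 399269.77 + 297.28 + 246.73 + 742.51 + 7803.07 + 406.07 = 408765.43
Import duty = 408765.43 × 15.9% = 64993.70
Buyer bears: inland to port 297.28 + export clearance 246.73 + origin terminal 742.51 + freight 7803.07 + insurance 406.07 + destination terminal 116.44 + delivery 2198.97 + duty 64993.70 = 76804.77
Landed cost = invoice 399269.77 + 76804.77 = 476074.54

Total landed cost: EUR 476074.54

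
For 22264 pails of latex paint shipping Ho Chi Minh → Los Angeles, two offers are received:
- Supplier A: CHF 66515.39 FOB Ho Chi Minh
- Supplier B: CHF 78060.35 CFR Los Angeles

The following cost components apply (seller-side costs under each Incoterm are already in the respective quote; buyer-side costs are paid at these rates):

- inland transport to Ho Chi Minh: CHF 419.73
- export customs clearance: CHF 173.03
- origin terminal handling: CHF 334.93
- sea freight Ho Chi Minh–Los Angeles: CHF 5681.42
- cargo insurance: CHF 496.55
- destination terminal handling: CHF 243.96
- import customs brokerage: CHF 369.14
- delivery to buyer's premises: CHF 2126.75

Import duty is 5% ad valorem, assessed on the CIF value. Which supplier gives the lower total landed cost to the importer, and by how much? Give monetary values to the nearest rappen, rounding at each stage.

Supplier A is cheaper by CHF 6156.72

Supplier A (FOB):
CIF value = FOB price + freight + insurance = 66515.39 + 5681.42 + 496.55 = 72693.36
Import duty = 72693.36 × 5% = 3634.67
Buyer bears (A): 5681.42 + 496.55 + 243.96 + 369.14 + 2126.75 = 8917.82
Landed cost (A) = invoice 66515.39 + 8917.82 + duty 3634.67 = 79067.88
Supplier B (CFR):
CIF value = CFR price + insurance = 78060.35 + 496.55 = 78556.90
Import duty = 78556.90 × 5% = 3927.85
Buyer bears (B): 496.55 + 243.96 + 369.14 + 2126.75 = 3236.40
Landed cost (B) = invoice 78060.35 + 3236.40 + duty 3927.85 = 85224.60
Difference = |79067.88 − 85224.60| = 6156.72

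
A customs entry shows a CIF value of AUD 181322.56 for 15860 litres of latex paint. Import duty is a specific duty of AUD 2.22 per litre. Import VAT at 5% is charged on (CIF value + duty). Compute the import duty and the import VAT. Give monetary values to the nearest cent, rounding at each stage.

Import duty: AUD 35209.20; import VAT: AUD 10826.59

Import duty = 15860 × 2.22 = 35209.20
VAT base = CIF + duty = 181322.56 + 35209.20 = 216531.76
Import VAT = 216531.76 × 5% = 10826.59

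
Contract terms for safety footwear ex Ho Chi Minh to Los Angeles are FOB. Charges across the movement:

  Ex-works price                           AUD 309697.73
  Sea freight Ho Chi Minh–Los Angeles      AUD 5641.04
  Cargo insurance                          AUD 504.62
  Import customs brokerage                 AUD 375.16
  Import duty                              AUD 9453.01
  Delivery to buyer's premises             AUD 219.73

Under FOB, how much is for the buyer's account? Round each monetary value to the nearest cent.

Buyer's account: AUD 16193.56

FOB: the seller bears costs until goods are on board at the origin port; the buyer bears freight, insurance and all costs thereafter.
Seller's account: goods 309697.73 = 309697.73
Buyer's account: freight 5641.04 + insurance 504.62 + brokerage 375.16 + duty 9453.01 + delivery 219.73 = 16193.56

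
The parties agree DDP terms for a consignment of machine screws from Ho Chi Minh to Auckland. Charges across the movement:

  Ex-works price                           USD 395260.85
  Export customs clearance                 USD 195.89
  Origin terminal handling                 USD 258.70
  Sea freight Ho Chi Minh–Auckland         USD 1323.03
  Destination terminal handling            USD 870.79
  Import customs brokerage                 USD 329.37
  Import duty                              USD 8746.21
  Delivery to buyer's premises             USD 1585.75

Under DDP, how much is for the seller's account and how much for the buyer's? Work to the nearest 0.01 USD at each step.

DDP: the seller bears all costs including import duty.
Seller's account: goods 395260.85 + export clearance 195.89 + origin terminal 258.70 + freight 1323.03 + destination terminal 870.79 + brokerage 329.37 + duty 8746.21 + delivery 1585.75 = 408570.59
Buyer's account: 0.00

Seller: USD 408570.59; buyer: USD 0.00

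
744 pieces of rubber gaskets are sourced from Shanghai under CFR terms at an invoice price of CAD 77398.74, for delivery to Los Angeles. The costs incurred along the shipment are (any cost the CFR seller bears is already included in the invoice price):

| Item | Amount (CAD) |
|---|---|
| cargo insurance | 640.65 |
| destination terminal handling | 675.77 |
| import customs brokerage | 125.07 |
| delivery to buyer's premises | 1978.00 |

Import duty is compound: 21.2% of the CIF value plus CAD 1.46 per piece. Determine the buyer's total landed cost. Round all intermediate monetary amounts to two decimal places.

CFR: the seller pays costs through ocean freight to the destination port, but not insurance.
CIF value = CFR price + insurance = 77398.74 + 640.65 = 78039.39
Ad valorem component: 78039.39 × 21.2% = 16544.35
Specific component: 744 × 1.46 = 1086.24
Import duty = 16544.35 + 1086.24 = 17630.59
Buyer bears: insurance 640.65 + destination terminal 675.77 + brokerage 125.07 + delivery 1978.00 + duty 17630.59 = 21050.08
Landed cost = invoice 77398.74 + 21050.08 = 98448.82

Total landed cost: CAD 98448.82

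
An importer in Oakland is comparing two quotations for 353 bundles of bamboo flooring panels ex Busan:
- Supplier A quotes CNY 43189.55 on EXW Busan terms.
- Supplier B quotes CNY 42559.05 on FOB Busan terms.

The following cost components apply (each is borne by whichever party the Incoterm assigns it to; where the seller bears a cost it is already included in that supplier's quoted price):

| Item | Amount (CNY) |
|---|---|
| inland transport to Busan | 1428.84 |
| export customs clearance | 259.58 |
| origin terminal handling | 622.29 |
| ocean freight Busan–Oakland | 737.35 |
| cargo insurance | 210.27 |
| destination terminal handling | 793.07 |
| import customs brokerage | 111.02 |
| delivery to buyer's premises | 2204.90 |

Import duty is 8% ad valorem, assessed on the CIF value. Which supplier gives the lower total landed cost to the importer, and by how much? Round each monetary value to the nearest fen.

Supplier B is cheaper by CNY 3176.51

Supplier A (EXW):
CIF value = EXW price + inland to port + export clearance + origin terminal + freight + insurance = 43189.55 + 1428.84 + 259.58 + 622.29 + 737.35 + 210.27 = 46447.88
Import duty = 46447.88 × 8% = 3715.83
Buyer bears (A): 1428.84 + 259.58 + 622.29 + 737.35 + 210.27 + 793.07 + 111.02 + 2204.90 = 6367.32
Landed cost (A) = invoice 43189.55 + 6367.32 + duty 3715.83 = 53272.70
Supplier B (FOB):
CIF value = FOB price + freight + insurance = 42559.05 + 737.35 + 210.27 = 43506.67
Import duty = 43506.67 × 8% = 3480.53
Buyer bears (B): 737.35 + 210.27 + 793.07 + 111.02 + 2204.90 = 4056.61
Landed cost (B) = invoice 42559.05 + 4056.61 + duty 3480.53 = 50096.19
Difference = |53272.70 − 50096.19| = 3176.51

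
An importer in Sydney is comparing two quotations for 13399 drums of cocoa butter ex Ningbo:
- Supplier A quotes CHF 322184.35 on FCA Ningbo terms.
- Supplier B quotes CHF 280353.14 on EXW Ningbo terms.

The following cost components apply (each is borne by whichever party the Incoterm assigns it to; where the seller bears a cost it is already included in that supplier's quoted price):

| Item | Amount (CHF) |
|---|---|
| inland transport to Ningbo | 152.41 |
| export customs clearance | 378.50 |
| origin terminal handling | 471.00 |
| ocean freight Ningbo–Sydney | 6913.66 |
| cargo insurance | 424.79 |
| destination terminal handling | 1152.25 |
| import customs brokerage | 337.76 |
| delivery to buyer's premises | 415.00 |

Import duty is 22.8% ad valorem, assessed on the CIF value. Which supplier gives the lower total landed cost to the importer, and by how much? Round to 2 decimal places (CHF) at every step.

Supplier A (FCA):
CIF value = FCA price + origin terminal + freight + insurance = 322184.35 + 471.00 + 6913.66 + 424.79 = 329993.80
Import duty = 329993.80 × 22.8% = 75238.59
Buyer bears (A): 471.00 + 6913.66 + 424.79 + 1152.25 + 337.76 + 415.00 = 9714.46
Landed cost (A) = invoice 322184.35 + 9714.46 + duty 75238.59 = 407137.40
Supplier B (EXW):
CIF value = EXW price + inland to port + export clearance + origin terminal + freight + insurance = 280353.14 + 152.41 + 378.50 + 471.00 + 6913.66 + 424.79 = 288693.50
Import duty = 288693.50 × 22.8% = 65822.12
Buyer bears (B): 152.41 + 378.50 + 471.00 + 6913.66 + 424.79 + 1152.25 + 337.76 + 415.00 = 10245.37
Landed cost (B) = invoice 280353.14 + 10245.37 + duty 65822.12 = 356420.63
Difference = |407137.40 − 356420.63| = 50716.77

Supplier B is cheaper by CHF 50716.77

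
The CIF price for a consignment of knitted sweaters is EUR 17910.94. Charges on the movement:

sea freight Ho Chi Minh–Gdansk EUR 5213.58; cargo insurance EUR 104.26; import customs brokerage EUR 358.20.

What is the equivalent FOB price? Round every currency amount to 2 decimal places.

Not relevant to the conversion: brokerage — on the buyer under both terms; not part of either seller's price.
From CIF to FOB, the seller no longer bears: freight, insurance.
FOB price = 17910.94 − 5213.58 − 104.26 = 12593.10

FOB price: EUR 12593.10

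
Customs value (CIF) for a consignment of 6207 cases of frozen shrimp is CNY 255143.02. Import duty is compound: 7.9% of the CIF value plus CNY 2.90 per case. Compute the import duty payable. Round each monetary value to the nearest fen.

Import duty: CNY 38156.60

Ad valorem component: 255143.02 × 7.9% = 20156.30
Specific component: 6207 × 2.90 = 18000.30
Import duty = 20156.30 + 18000.30 = 38156.60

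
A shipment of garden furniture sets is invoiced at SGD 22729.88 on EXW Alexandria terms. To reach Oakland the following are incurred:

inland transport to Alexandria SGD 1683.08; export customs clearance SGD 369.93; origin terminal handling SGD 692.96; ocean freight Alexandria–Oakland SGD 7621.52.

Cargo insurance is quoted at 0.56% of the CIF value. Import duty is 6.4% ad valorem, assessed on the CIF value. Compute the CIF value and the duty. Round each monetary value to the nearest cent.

CIF value: SGD 33283.76; import duty: SGD 2130.16

Let C be the CIF value. C = EXW price + pre-shipment costs + freight + 0.56% × C
C − 0.56% × C = 22729.88 + 1683.08 + 369.93 + 692.96 + 7621.52
0.9944 × C = 33097.37
C = 33097.37 / 0.9944 = 33283.76
Insurance premium = 0.56% × 33283.76 = 186.39
Import duty = 33283.76 × 6.4% = 2130.16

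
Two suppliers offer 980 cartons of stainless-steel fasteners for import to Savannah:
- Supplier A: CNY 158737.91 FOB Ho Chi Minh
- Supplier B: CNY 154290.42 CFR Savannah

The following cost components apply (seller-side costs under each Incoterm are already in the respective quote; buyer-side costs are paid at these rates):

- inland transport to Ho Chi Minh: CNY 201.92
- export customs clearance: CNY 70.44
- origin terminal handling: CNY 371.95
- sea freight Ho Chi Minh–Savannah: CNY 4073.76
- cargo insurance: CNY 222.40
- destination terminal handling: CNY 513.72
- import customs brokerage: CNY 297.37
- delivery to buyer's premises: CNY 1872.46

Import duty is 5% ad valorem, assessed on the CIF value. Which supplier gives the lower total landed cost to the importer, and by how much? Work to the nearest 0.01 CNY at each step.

Supplier B is cheaper by CNY 8947.31

Supplier A (FOB):
CIF value = FOB price + freight + insurance = 158737.91 + 4073.76 + 222.40 = 163034.07
Import duty = 163034.07 × 5% = 8151.70
Buyer bears (A): 4073.76 + 222.40 + 513.72 + 297.37 + 1872.46 = 6979.71
Landed cost (A) = invoice 158737.91 + 6979.71 + duty 8151.70 = 173869.32
Supplier B (CFR):
CIF value = CFR price + insurance = 154290.42 + 222.40 = 154512.82
Import duty = 154512.82 × 5% = 7725.64
Buyer bears (B): 222.40 + 513.72 + 297.37 + 1872.46 = 2905.95
Landed cost (B) = invoice 154290.42 + 2905.95 + duty 7725.64 = 164922.01
Difference = |173869.32 − 164922.01| = 8947.31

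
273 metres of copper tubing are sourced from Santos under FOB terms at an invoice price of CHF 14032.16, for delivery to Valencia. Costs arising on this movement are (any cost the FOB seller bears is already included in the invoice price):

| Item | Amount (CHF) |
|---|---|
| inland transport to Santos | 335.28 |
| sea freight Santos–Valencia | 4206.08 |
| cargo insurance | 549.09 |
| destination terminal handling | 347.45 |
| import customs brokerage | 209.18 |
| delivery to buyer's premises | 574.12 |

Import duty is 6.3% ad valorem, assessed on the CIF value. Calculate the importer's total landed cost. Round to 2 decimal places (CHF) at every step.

FOB: the seller bears costs until goods are on board at the origin port; the buyer bears freight, insurance and all costs thereafter.
Already in the invoice (seller's account under FOB): inland to port — exclude.
CIF value = FOB price + freight + insurance = 14032.16 + 4206.08 + 549.09 = 18787.33
Import duty = 18787.33 × 6.3% = 1183.60
Buyer bears: freight 4206.08 + insurance 549.09 + destination terminal 347.45 + brokerage 209.18 + delivery 574.12 + duty 1183.60 = 7069.52
Landed cost = invoice 14032.16 + 7069.52 = 21101.68

Total landed cost: CHF 21101.68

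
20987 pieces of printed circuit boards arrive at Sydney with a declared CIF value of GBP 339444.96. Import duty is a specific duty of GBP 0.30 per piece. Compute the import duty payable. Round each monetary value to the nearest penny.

Import duty: GBP 6296.10

Import duty = 20987 × 0.30 = 6296.10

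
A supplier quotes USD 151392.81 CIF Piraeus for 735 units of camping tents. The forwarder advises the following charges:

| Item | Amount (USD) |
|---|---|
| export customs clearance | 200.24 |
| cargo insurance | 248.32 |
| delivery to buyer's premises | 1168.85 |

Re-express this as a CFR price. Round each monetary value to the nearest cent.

CFR price: USD 151144.49

Not relevant to the conversion: export clearance — on the seller under both CIF and CFR; already in the CIF price and stays in the CFR price. delivery — on the buyer under both terms; not part of either seller's price.
From CIF to CFR, the seller no longer bears: insurance.
CFR price = 151392.81 − 248.32 = 151144.49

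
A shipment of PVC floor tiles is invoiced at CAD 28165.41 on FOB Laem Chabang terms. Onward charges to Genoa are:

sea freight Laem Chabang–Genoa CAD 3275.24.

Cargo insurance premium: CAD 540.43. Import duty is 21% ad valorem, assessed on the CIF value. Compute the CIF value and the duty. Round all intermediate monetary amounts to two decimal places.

CIF value: CAD 31981.08; import duty: CAD 6716.03

CIF = FOB price + freight + insurance
CIF = 28165.41 + 3275.24 + 540.43 = 31981.08
Import duty = 31981.08 × 21% = 6716.03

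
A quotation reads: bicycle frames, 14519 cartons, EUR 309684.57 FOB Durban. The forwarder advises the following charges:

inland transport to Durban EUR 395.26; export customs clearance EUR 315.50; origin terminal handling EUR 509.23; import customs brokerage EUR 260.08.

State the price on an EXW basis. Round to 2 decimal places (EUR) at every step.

Not relevant to the conversion: brokerage — on the buyer under both terms; not part of either seller's price.
From FOB to EXW, the seller no longer bears: inland to port, export clearance, origin terminal.
EXW price = 309684.57 − 395.26 − 315.50 − 509.23 = 308464.58

EXW price: EUR 308464.58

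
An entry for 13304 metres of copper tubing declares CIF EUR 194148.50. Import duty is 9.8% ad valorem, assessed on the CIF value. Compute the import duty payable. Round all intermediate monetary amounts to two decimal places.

Import duty: EUR 19026.55

Import duty = 194148.50 × 9.8% = 19026.55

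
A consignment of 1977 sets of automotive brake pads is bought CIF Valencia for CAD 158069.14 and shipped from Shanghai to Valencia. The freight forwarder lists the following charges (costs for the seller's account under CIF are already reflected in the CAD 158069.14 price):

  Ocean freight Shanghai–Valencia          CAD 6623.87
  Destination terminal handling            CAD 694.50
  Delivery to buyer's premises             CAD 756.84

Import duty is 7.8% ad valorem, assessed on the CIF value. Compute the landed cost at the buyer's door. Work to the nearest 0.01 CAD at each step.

Total landed cost: CAD 171849.87

CIF: the seller pays costs through ocean freight and marine insurance to the destination port.
Already in the invoice (seller's account under CIF): freight — exclude.
The CIF price already equals the CIF value: 158069.14
Import duty = 158069.14 × 7.8% = 12329.39
Buyer bears: destination terminal 694.50 + delivery 756.84 + duty 12329.39 = 13780.73
Landed cost = invoice 158069.14 + 13780.73 = 171849.87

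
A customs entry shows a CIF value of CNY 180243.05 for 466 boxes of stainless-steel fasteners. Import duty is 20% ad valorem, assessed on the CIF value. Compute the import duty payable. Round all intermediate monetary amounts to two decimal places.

Import duty = 180243.05 × 20% = 36048.61

Import duty: CNY 36048.61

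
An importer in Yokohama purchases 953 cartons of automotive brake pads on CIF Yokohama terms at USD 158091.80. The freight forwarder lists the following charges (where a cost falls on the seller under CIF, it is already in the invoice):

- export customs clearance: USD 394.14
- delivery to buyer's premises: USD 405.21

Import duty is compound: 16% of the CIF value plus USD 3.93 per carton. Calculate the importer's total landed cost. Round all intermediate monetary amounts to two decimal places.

Total landed cost: USD 187536.99

CIF: the seller pays costs through ocean freight and marine insurance to the destination port.
Already in the invoice (seller's account under CIF): export clearance — exclude.
The CIF price already equals the CIF value: 158091.80
Ad valorem component: 158091.80 × 16% = 25294.69
Specific component: 953 × 3.93 = 3745.29
Import duty = 25294.69 + 3745.29 = 29039.98
Buyer bears: delivery 405.21 + duty 29039.98 = 29445.19
Landed cost = invoice 158091.80 + 29445.19 = 187536.99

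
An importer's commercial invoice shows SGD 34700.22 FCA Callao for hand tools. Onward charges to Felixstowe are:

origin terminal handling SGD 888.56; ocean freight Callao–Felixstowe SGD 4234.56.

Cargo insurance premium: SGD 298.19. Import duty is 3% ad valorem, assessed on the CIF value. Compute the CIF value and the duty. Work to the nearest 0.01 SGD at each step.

CIF value: SGD 40121.53; import duty: SGD 1203.65

CIF = FCA price + pre-shipment costs + freight + insurance
CIF = 34700.22 + 888.56 + 4234.56 + 298.19 = 40121.53
Import duty = 40121.53 × 3% = 1203.65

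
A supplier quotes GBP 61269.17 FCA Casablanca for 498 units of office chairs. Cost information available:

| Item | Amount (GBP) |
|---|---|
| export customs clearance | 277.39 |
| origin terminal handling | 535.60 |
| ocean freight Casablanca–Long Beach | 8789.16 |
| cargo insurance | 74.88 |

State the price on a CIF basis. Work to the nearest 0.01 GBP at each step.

Not relevant to the conversion: export clearance — on the seller under both FCA and CIF; already in the FCA price and stays in the CIF price.
From FCA to CIF, the seller additionally bears: origin terminal, freight, insurance.
CIF price = 61269.17 + 535.60 + 8789.16 + 74.88 = 70668.81

CIF price: GBP 70668.81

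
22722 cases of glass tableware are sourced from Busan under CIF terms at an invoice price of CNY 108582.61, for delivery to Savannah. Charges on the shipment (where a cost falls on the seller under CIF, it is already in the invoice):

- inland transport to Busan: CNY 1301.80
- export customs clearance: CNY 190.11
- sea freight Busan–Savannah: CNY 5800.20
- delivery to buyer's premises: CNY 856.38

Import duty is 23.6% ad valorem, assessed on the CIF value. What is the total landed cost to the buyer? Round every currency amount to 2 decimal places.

CIF: the seller pays costs through ocean freight and marine insurance to the destination port.
Already in the invoice (seller's account under CIF): inland to port, export clearance, freight — exclude.
The CIF price already equals the CIF value: 108582.61
Import duty = 108582.61 × 23.6% = 25625.50
Buyer bears: delivery 856.38 + duty 25625.50 = 26481.88
Landed cost = invoice 108582.61 + 26481.88 = 135064.49

Total landed cost: CNY 135064.49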